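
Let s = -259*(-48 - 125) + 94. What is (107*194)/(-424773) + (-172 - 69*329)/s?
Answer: -1183098643/2119192497 ≈ -0.55828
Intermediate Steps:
s = 44901 (s = -259*(-173) + 94 = 44807 + 94 = 44901)
(107*194)/(-424773) + (-172 - 69*329)/s = (107*194)/(-424773) + (-172 - 69*329)/44901 = 20758*(-1/424773) + (-172 - 22701)*(1/44901) = -20758/424773 - 22873*1/44901 = -20758/424773 - 22873/44901 = -1183098643/2119192497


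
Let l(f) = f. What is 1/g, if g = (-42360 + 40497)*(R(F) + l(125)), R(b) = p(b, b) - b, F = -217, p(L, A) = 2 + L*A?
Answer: -1/88367679 ≈ -1.1316e-8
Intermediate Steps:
p(L, A) = 2 + A*L
R(b) = 2 + b**2 - b (R(b) = (2 + b*b) - b = (2 + b**2) - b = 2 + b**2 - b)
g = -88367679 (g = (-42360 + 40497)*((2 + (-217)**2 - 1*(-217)) + 125) = -1863*((2 + 47089 + 217) + 125) = -1863*(47308 + 125) = -1863*47433 = -88367679)
1/g = 1/(-88367679) = -1/88367679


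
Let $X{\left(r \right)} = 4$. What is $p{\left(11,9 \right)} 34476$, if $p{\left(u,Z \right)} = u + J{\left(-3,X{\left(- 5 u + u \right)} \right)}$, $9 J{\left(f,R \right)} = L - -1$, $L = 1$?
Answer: $\frac{1160692}{3} \approx 3.869 \cdot 10^{5}$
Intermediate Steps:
$J{\left(f,R \right)} = \frac{2}{9}$ ($J{\left(f,R \right)} = \frac{1 - -1}{9} = \frac{1 + 1}{9} = \frac{1}{9} \cdot 2 = \frac{2}{9}$)
$p{\left(u,Z \right)} = \frac{2}{9} + u$ ($p{\left(u,Z \right)} = u + \frac{2}{9} = \frac{2}{9} + u$)
$p{\left(11,9 \right)} 34476 = \left(\frac{2}{9} + 11\right) 34476 = \frac{101}{9} \cdot 34476 = \frac{1160692}{3}$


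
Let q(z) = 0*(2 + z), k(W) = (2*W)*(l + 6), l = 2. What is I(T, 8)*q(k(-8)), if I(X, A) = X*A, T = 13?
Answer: 0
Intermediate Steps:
k(W) = 16*W (k(W) = (2*W)*(2 + 6) = (2*W)*8 = 16*W)
q(z) = 0
I(X, A) = A*X
I(T, 8)*q(k(-8)) = (8*13)*0 = 104*0 = 0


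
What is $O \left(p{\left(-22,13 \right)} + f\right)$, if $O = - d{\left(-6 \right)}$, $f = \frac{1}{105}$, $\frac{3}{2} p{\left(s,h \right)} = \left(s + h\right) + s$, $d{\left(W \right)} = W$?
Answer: $- \frac{4338}{35} \approx -123.94$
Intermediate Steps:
$p{\left(s,h \right)} = \frac{2 h}{3} + \frac{4 s}{3}$ ($p{\left(s,h \right)} = \frac{2 \left(\left(s + h\right) + s\right)}{3} = \frac{2 \left(\left(h + s\right) + s\right)}{3} = \frac{2 \left(h + 2 s\right)}{3} = \frac{2 h}{3} + \frac{4 s}{3}$)
$f = \frac{1}{105} \approx 0.0095238$
$O = 6$ ($O = \left(-1\right) \left(-6\right) = 6$)
$O \left(p{\left(-22,13 \right)} + f\right) = 6 \left(\left(\frac{2}{3} \cdot 13 + \frac{4}{3} \left(-22\right)\right) + \frac{1}{105}\right) = 6 \left(\left(\frac{26}{3} - \frac{88}{3}\right) + \frac{1}{105}\right) = 6 \left(- \frac{62}{3} + \frac{1}{105}\right) = 6 \left(- \frac{723}{35}\right) = - \frac{4338}{35}$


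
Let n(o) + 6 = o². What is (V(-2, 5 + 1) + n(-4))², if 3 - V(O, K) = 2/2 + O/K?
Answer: 1369/9 ≈ 152.11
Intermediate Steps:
V(O, K) = 2 - O/K (V(O, K) = 3 - (2/2 + O/K) = 3 - (2*(½) + O/K) = 3 - (1 + O/K) = 3 + (-1 - O/K) = 2 - O/K)
n(o) = -6 + o²
(V(-2, 5 + 1) + n(-4))² = ((2 - 1*(-2)/(5 + 1)) + (-6 + (-4)²))² = ((2 - 1*(-2)/6) + (-6 + 16))² = ((2 - 1*(-2)*⅙) + 10)² = ((2 + ⅓) + 10)² = (7/3 + 10)² = (37/3)² = 1369/9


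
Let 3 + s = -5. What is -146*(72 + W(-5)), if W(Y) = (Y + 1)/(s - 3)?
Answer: -116216/11 ≈ -10565.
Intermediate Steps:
s = -8 (s = -3 - 5 = -8)
W(Y) = -1/11 - Y/11 (W(Y) = (Y + 1)/(-8 - 3) = (1 + Y)/(-11) = (1 + Y)*(-1/11) = -1/11 - Y/11)
-146*(72 + W(-5)) = -146*(72 + (-1/11 - 1/11*(-5))) = -146*(72 + (-1/11 + 5/11)) = -146*(72 + 4/11) = -146*796/11 = -116216/11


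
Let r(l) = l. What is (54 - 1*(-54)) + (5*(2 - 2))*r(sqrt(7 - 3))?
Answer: 108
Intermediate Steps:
(54 - 1*(-54)) + (5*(2 - 2))*r(sqrt(7 - 3)) = (54 - 1*(-54)) + (5*(2 - 2))*sqrt(7 - 3) = (54 + 54) + (5*0)*sqrt(4) = 108 + 0*2 = 108 + 0 = 108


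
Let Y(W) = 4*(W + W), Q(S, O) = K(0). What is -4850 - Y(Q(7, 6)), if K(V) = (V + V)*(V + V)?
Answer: -4850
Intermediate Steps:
K(V) = 4*V**2 (K(V) = (2*V)*(2*V) = 4*V**2)
Q(S, O) = 0 (Q(S, O) = 4*0**2 = 4*0 = 0)
Y(W) = 8*W (Y(W) = 4*(2*W) = 8*W)
-4850 - Y(Q(7, 6)) = -4850 - 8*0 = -4850 - 1*0 = -4850 + 0 = -4850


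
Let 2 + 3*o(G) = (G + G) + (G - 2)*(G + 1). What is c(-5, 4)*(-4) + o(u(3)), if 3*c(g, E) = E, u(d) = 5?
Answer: 10/3 ≈ 3.3333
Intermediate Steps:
c(g, E) = E/3
o(G) = -2/3 + 2*G/3 + (1 + G)*(-2 + G)/3 (o(G) = -2/3 + ((G + G) + (G - 2)*(G + 1))/3 = -2/3 + (2*G + (-2 + G)*(1 + G))/3 = -2/3 + (2*G + (1 + G)*(-2 + G))/3 = -2/3 + (2*G/3 + (1 + G)*(-2 + G)/3) = -2/3 + 2*G/3 + (1 + G)*(-2 + G)/3)
c(-5, 4)*(-4) + o(u(3)) = ((1/3)*4)*(-4) + (-4/3 + (1/3)*5 + (1/3)*5**2) = (4/3)*(-4) + (-4/3 + 5/3 + (1/3)*25) = -16/3 + (-4/3 + 5/3 + 25/3) = -16/3 + 26/3 = 10/3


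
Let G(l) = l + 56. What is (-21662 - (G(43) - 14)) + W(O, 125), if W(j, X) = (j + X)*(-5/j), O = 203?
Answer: -4416281/203 ≈ -21755.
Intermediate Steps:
W(j, X) = -5*(X + j)/j (W(j, X) = (X + j)*(-5/j) = -5*(X + j)/j)
G(l) = 56 + l
(-21662 - (G(43) - 14)) + W(O, 125) = (-21662 - ((56 + 43) - 14)) + (-5 - 5*125/203) = (-21662 - (99 - 14)) + (-5 - 5*125*1/203) = (-21662 - 1*85) + (-5 - 625/203) = (-21662 - 85) - 1640/203 = -21747 - 1640/203 = -4416281/203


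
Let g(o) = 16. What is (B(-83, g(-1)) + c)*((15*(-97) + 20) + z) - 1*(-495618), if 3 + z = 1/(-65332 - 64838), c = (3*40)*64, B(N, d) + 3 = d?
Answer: -1375495463413/130170 ≈ -1.0567e+7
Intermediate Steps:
B(N, d) = -3 + d
c = 7680 (c = 120*64 = 7680)
z = -390511/130170 (z = -3 + 1/(-65332 - 64838) = -3 + 1/(-130170) = -3 - 1/130170 = -390511/130170 ≈ -3.0000)
(B(-83, g(-1)) + c)*((15*(-97) + 20) + z) - 1*(-495618) = ((-3 + 16) + 7680)*((15*(-97) + 20) - 390511/130170) - 1*(-495618) = (13 + 7680)*((-1455 + 20) - 390511/130170) + 495618 = 7693*(-1435 - 390511/130170) + 495618 = 7693*(-187184461/130170) + 495618 = -1440010058473/130170 + 495618 = -1375495463413/130170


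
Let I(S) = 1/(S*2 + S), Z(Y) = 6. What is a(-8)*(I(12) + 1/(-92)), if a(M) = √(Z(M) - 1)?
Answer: 7*√5/414 ≈ 0.037808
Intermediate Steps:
I(S) = 1/(3*S) (I(S) = 1/(2*S + S) = 1/(3*S))
a(M) = √5 (a(M) = √(6 - 1) = √5)
a(-8)*(I(12) + 1/(-92)) = √5*((⅓)/12 + 1/(-92)) = √5*((⅓)*(1/12) - 1/92) = √5*(1/36 - 1/92) = √5*(7/414) = 7*√5/414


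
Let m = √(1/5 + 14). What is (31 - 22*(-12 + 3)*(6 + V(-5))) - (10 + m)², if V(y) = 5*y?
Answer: -19226/5 - 4*√355 ≈ -3920.6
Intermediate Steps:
m = √355/5 (m = √(⅕ + 14) = √(71/5) = √355/5 ≈ 3.7683)
(31 - 22*(-12 + 3)*(6 + V(-5))) - (10 + m)² = (31 - 22*(-12 + 3)*(6 + 5*(-5))) - (10 + √355/5)² = (31 - (-198)*(6 - 25)) - (10 + √355/5)² = (31 - (-198)*(-19)) - (10 + √355/5)² = (31 - 22*171) - (10 + √355/5)² = (31 - 3762) - (10 + √355/5)² = -3731 - (10 + √355/5)²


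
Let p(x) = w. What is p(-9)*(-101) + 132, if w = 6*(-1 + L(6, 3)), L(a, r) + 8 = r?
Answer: 3768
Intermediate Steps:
L(a, r) = -8 + r
w = -36 (w = 6*(-1 + (-8 + 3)) = 6*(-1 - 5) = 6*(-6) = -36)
p(x) = -36
p(-9)*(-101) + 132 = -36*(-101) + 132 = 3636 + 132 = 3768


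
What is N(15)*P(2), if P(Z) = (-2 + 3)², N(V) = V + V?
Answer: 30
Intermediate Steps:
N(V) = 2*V
P(Z) = 1 (P(Z) = 1² = 1)
N(15)*P(2) = (2*15)*1 = 30*1 = 30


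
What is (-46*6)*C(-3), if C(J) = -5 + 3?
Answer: 552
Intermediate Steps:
C(J) = -2
(-46*6)*C(-3) = -46*6*(-2) = -276*(-2) = 552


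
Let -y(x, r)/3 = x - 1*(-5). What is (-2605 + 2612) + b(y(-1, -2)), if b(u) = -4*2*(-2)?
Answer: 23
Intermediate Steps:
y(x, r) = -15 - 3*x (y(x, r) = -3*(x - 1*(-5)) = -3*(x + 5) = -3*(5 + x) = -15 - 3*x)
b(u) = 16 (b(u) = -8*(-2) = 16)
(-2605 + 2612) + b(y(-1, -2)) = (-2605 + 2612) + 16 = 7 + 16 = 23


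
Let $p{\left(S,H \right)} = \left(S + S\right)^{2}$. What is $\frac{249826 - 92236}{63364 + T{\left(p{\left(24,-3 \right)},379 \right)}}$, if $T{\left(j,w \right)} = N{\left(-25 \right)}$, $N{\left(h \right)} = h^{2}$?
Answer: $\frac{157590}{63989} \approx 2.4628$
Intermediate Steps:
$p{\left(S,H \right)} = 4 S^{2}$ ($p{\left(S,H \right)} = \left(2 S\right)^{2} = 4 S^{2}$)
$T{\left(j,w \right)} = 625$ ($T{\left(j,w \right)} = \left(-25\right)^{2} = 625$)
$\frac{249826 - 92236}{63364 + T{\left(p{\left(24,-3 \right)},379 \right)}} = \frac{249826 - 92236}{63364 + 625} = \frac{157590}{63989}$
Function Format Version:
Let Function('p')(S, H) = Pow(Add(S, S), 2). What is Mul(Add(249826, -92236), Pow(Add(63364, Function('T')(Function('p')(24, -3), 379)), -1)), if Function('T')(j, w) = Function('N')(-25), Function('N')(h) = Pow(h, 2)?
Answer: Rational(157590, 63989) ≈ 2.4628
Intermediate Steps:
Function('p')(S, H) = Mul(4, Pow(S, 2)) (Function('p')(S, H) = Pow(Mul(2, S), 2) = Mul(4, Pow(S, 2)))
Function('T')(j, w) = 625 (Function('T')(j, w) = Pow(-25, 2) = 625)
Mul(Add(249826, -92236), Pow(Add(63364, Function('T')(Function('p')(24, -3), 379)), -1)) = Mul(Add(249826, -92236), Pow(Add(63364, 625), -1)) = Mul(157590, Pow(63989, -1)) = Mul(157590, Rational(1, 63989)) = Rational(157590, 63989)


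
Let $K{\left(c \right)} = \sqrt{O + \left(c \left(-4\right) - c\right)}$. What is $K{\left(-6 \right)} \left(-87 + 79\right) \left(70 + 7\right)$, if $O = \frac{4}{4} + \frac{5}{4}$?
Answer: $- 308 \sqrt{129} \approx -3498.2$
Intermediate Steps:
$O = \frac{9}{4}$ ($O = 4 \cdot \frac{1}{4} + 5 \cdot \frac{1}{4} = 1 + \frac{5}{4} = \frac{9}{4} \approx 2.25$)
$K{\left(c \right)} = \sqrt{\frac{9}{4} - 5 c}$ ($K{\left(c \right)} = \sqrt{\frac{9}{4} + \left(c \left(-4\right) - c\right)} = \sqrt{\frac{9}{4} - 5 c}$)
$K{\left(-6 \right)} \left(-87 + 79\right) \left(70 + 7\right) = \frac{\sqrt{9 - -120}}{2} \left(-87 + 79\right) \left(70 + 7\right) = \frac{\sqrt{9 + 120}}{2} \left(\left(-8\right) 77\right) = \frac{\sqrt{129}}{2} \left(-616\right) = - 308 \sqrt{129}$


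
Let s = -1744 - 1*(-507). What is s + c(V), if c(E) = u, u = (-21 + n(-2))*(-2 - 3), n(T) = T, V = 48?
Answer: -1122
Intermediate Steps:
u = 115 (u = (-21 - 2)*(-2 - 3) = -23*(-5) = 115)
c(E) = 115
s = -1237 (s = -1744 + 507 = -1237)
s + c(V) = -1237 + 115 = -1122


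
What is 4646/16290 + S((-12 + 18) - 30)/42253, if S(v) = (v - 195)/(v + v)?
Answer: 1571054089/5506410960 ≈ 0.28531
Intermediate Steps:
S(v) = (-195 + v)/(2*v) (S(v) = (-195 + v)/((2*v)) = (-195 + v)*(1/(2*v)) = (-195 + v)/(2*v))
4646/16290 + S((-12 + 18) - 30)/42253 = 4646/16290 + ((-195 + ((-12 + 18) - 30))/(2*((-12 + 18) - 30)))/42253 = 4646*(1/16290) + ((-195 + (6 - 30))/(2*(6 - 30)))*(1/42253) = 2323/8145 + ((½)*(-195 - 24)/(-24))*(1/42253) = 2323/8145 + ((½)*(-1/24)*(-219))*(1/42253) = 2323/8145 + (73/16)*(1/42253) = 2323/8145 + 73/676048 = 1571054089/5506410960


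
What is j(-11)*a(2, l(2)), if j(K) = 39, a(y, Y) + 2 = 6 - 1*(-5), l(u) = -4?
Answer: 351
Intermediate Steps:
a(y, Y) = 9 (a(y, Y) = -2 + (6 - 1*(-5)) = -2 + (6 + 5) = -2 + 11 = 9)
j(-11)*a(2, l(2)) = 39*9 = 351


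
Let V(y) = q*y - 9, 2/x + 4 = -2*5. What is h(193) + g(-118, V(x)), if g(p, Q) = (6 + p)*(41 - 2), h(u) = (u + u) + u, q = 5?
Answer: -3789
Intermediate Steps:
h(u) = 3*u (h(u) = 2*u + u = 3*u)
x = -⅐ (x = 2/(-4 - 2*5) = 2/(-4 - 10) = 2/(-14) = 2*(-1/14) = -⅐ ≈ -0.14286)
V(y) = -9 + 5*y (V(y) = 5*y - 9 = -9 + 5*y)
g(p, Q) = 234 + 39*p (g(p, Q) = (6 + p)*39 = 234 + 39*p)
h(193) + g(-118, V(x)) = 3*193 + (234 + 39*(-118)) = 579 + (234 - 4602) = 579 - 4368 = -3789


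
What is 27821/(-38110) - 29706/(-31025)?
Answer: 53789827/236472550 ≈ 0.22747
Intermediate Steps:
27821/(-38110) - 29706/(-31025) = 27821*(-1/38110) - 29706*(-1/31025) = -27821/38110 + 29706/31025 = 53789827/236472550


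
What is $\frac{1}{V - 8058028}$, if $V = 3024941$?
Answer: $- \frac{1}{5033087} \approx -1.9869 \cdot 10^{-7}$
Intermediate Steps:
$\frac{1}{V - 8058028} = \frac{1}{3024941 - 8058028} = \frac{1}{-5033087} = - \frac{1}{5033087}$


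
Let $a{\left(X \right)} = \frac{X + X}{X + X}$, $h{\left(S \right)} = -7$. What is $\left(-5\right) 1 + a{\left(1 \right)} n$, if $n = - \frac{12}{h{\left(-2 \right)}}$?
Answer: $- \frac{23}{7} \approx -3.2857$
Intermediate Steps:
$a{\left(X \right)} = 1$ ($a{\left(X \right)} = \frac{2 X}{2 X} = 2 X \frac{1}{2 X} = 1$)
$n = \frac{12}{7}$ ($n = - \frac{12}{-7} = \left(-12\right) \left(- \frac{1}{7}\right) = \frac{12}{7} \approx 1.7143$)
$\left(-5\right) 1 + a{\left(1 \right)} n = \left(-5\right) 1 + 1 \cdot \frac{12}{7} = -5 + \frac{12}{7} = - \frac{23}{7}$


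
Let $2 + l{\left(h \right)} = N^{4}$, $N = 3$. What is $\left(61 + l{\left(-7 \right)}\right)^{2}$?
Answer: $19600$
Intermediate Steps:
$l{\left(h \right)} = 79$ ($l{\left(h \right)} = -2 + 3^{4} = -2 + 81 = 79$)
$\left(61 + l{\left(-7 \right)}\right)^{2} = \left(61 + 79\right)^{2} = 140^{2} = 19600$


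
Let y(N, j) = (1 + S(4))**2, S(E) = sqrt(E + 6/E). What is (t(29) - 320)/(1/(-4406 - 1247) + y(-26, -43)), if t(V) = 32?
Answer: -79761026112/862725059 + 12271261056*sqrt(22)/862725059 ≈ -25.737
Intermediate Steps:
y(N, j) = (1 + sqrt(22)/2)**2 (y(N, j) = (1 + sqrt(4 + 6/4))**2 = (1 + sqrt(4 + 6*(1/4)))**2 = (1 + sqrt(4 + 3/2))**2 = (1 + sqrt(11/2))**2 = (1 + sqrt(22)/2)**2)
(t(29) - 320)/(1/(-4406 - 1247) + y(-26, -43)) = (32 - 320)/(1/(-4406 - 1247) + (13/2 + sqrt(22))) = -288/(1/(-5653) + (13/2 + sqrt(22))) = -288/(-1/5653 + (13/2 + sqrt(22))) = -288/(73487/11306 + sqrt(22))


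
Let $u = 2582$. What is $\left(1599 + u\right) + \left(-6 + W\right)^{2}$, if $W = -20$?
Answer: $4857$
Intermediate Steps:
$\left(1599 + u\right) + \left(-6 + W\right)^{2} = \left(1599 + 2582\right) + \left(-6 - 20\right)^{2} = 4181 + \left(-26\right)^{2} = 4181 + 676 = 4857$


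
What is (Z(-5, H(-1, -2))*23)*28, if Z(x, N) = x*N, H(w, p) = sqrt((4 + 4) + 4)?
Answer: -6440*sqrt(3) ≈ -11154.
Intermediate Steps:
H(w, p) = 2*sqrt(3) (H(w, p) = sqrt(8 + 4) = sqrt(12) = 2*sqrt(3))
Z(x, N) = N*x
(Z(-5, H(-1, -2))*23)*28 = (((2*sqrt(3))*(-5))*23)*28 = (-10*sqrt(3)*23)*28 = -230*sqrt(3)*28 = -6440*sqrt(3)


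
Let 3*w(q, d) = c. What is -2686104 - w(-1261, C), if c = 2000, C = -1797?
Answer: -8060312/3 ≈ -2.6868e+6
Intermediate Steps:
w(q, d) = 2000/3 (w(q, d) = (⅓)*2000 = 2000/3)
-2686104 - w(-1261, C) = -2686104 - 1*2000/3 = -2686104 - 2000/3 = -8060312/3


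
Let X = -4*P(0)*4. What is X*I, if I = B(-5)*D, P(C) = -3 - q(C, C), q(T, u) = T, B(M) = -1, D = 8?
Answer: -384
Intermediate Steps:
P(C) = -3 - C
X = 48 (X = -4*(-3 - 1*0)*4 = -4*(-3 + 0)*4 = -4*(-3)*4 = 12*4 = 48)
I = -8 (I = -1*8 = -8)
X*I = 48*(-8) = -384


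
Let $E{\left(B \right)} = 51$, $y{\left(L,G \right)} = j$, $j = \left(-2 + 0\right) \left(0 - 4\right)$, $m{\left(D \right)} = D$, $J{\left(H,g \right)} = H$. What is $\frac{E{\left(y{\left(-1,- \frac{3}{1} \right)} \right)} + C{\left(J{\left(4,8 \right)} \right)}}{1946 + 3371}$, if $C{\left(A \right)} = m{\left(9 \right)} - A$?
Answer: $\frac{56}{5317} \approx 0.010532$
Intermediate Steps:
$j = 8$ ($j = \left(-2\right) \left(-4\right) = 8$)
$C{\left(A \right)} = 9 - A$
$y{\left(L,G \right)} = 8$
$\frac{E{\left(y{\left(-1,- \frac{3}{1} \right)} \right)} + C{\left(J{\left(4,8 \right)} \right)}}{1946 + 3371} = \frac{51 + \left(9 - 4\right)}{1946 + 3371} = \frac{51 + \left(9 - 4\right)}{5317} = \left(51 + 5\right) \frac{1}{5317} = 56 \cdot \frac{1}{5317} = \frac{56}{5317}$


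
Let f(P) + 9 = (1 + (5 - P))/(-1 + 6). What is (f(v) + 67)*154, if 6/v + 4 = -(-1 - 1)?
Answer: 46046/5 ≈ 9209.2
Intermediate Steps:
v = -3 (v = 6/(-4 - (-1 - 1)) = 6/(-4 - 1*(-2)) = 6/(-4 + 2) = 6/(-2) = 6*(-½) = -3)
f(P) = -39/5 - P/5 (f(P) = -9 + (1 + (5 - P))/(-1 + 6) = -9 + (6 - P)/5 = -9 + (6 - P)*(⅕) = -9 + (6/5 - P/5) = -39/5 - P/5)
(f(v) + 67)*154 = ((-39/5 - ⅕*(-3)) + 67)*154 = ((-39/5 + ⅗) + 67)*154 = (-36/5 + 67)*154 = (299/5)*154 = 46046/5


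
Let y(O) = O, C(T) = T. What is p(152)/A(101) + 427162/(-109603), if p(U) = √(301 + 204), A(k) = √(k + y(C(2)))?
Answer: -427162/109603 + √52015/103 ≈ -1.6831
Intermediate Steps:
A(k) = √(2 + k) (A(k) = √(k + 2) = √(2 + k))
p(U) = √505
p(152)/A(101) + 427162/(-109603) = √505/(√(2 + 101)) + 427162/(-109603) = √505/(√103) + 427162*(-1/109603) = √505*(√103/103) - 427162/109603 = √52015/103 - 427162/109603 = -427162/109603 + √52015/103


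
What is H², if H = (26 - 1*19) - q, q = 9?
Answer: 4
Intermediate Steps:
H = -2 (H = (26 - 1*19) - 1*9 = (26 - 19) - 9 = 7 - 9 = -2)
H² = (-2)² = 4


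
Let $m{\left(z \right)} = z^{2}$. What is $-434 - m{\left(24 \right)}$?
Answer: $-1010$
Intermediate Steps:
$-434 - m{\left(24 \right)} = -434 - 24^{2} = -434 - 576 = -1010$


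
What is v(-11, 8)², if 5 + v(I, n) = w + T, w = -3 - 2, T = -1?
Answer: 121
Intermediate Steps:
w = -5
v(I, n) = -11 (v(I, n) = -5 + (-5 - 1) = -5 - 6 = -11)
v(-11, 8)² = (-11)² = 121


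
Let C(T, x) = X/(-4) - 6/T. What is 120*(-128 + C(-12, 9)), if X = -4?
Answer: -15180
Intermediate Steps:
C(T, x) = 1 - 6/T (C(T, x) = -4/(-4) - 6/T = -4*(-¼) - 6/T = 1 - 6/T)
120*(-128 + C(-12, 9)) = 120*(-128 + (-6 - 12)/(-12)) = 120*(-128 - 1/12*(-18)) = 120*(-128 + 3/2) = 120*(-253/2) = -15180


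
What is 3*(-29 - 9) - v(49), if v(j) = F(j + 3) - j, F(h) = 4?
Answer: -69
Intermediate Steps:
v(j) = 4 - j
3*(-29 - 9) - v(49) = 3*(-29 - 9) - (4 - 1*49) = 3*(-38) - (4 - 49) = -114 - 1*(-45) = -114 + 45 = -69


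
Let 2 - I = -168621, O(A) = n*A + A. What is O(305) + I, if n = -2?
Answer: 168318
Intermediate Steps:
O(A) = -A (O(A) = -2*A + A = -A)
I = 168623 (I = 2 - 1*(-168621) = 2 + 168621 = 168623)
O(305) + I = -1*305 + 168623 = -305 + 168623 = 168318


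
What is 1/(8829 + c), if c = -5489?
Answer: 1/3340 ≈ 0.00029940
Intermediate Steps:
1/(8829 + c) = 1/(8829 - 5489) = 1/3340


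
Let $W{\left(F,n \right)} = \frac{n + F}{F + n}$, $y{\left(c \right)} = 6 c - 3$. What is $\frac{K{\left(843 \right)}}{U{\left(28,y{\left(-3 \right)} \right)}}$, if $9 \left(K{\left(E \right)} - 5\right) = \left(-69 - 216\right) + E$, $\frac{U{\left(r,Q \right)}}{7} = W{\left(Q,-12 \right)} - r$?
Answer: $- \frac{67}{189} \approx -0.3545$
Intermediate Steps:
$y{\left(c \right)} = -3 + 6 c$
$W{\left(F,n \right)} = 1$ ($W{\left(F,n \right)} = \frac{F + n}{F + n} = 1$)
$U{\left(r,Q \right)} = 7 - 7 r$ ($U{\left(r,Q \right)} = 7 \left(1 - r\right) = 7 - 7 r$)
$K{\left(E \right)} = - \frac{80}{3} + \frac{E}{9}$ ($K{\left(E \right)} = 5 + \frac{\left(-69 - 216\right) + E}{9} = 5 + \frac{-285 + E}{9} = 5 + \left(- \frac{95}{3} + \frac{E}{9}\right) = - \frac{80}{3} + \frac{E}{9}$)
$\frac{K{\left(843 \right)}}{U{\left(28,y{\left(-3 \right)} \right)}} = \frac{- \frac{80}{3} + \frac{1}{9} \cdot 843}{7 - 196} = \frac{- \frac{80}{3} + \frac{281}{3}}{7 - 196} = \frac{67}{-189} = 67 \left(- \frac{1}{189}\right) = - \frac{67}{189}$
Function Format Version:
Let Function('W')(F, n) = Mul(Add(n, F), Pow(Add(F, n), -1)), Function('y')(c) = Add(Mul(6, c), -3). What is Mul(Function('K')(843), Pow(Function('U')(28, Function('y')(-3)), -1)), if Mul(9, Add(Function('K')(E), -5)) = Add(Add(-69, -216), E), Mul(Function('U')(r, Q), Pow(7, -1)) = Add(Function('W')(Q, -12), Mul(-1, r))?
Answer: Rational(-67, 189) ≈ -0.35450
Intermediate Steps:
Function('y')(c) = Add(-3, Mul(6, c))
Function('W')(F, n) = 1 (Function('W')(F, n) = Mul(Add(F, n), Pow(Add(F, n), -1)) = 1)
Function('U')(r, Q) = Add(7, Mul(-7, r)) (Function('U')(r, Q) = Mul(7, Add(1, Mul(-1, r))) = Add(7, Mul(-7, r)))
Function('K')(E) = Add(Rational(-80, 3), Mul(Rational(1, 9), E)) (Function('K')(E) = Add(5, Mul(Rational(1, 9), Add(Add(-69, -216), E))) = Add(5, Mul(Rational(1, 9), Add(-285, E))) = Add(5, Add(Rational(-95, 3), Mul(Rational(1, 9), E))) = Add(Rational(-80, 3), Mul(Rational(1, 9), E)))
Mul(Function('K')(843), Pow(Function('U')(28, Function('y')(-3)), -1)) = Mul(Add(Rational(-80, 3), Mul(Rational(1, 9), 843)), Pow(Add(7, Mul(-7, 28)), -1)) = Mul(Add(Rational(-80, 3), Rational(281, 3)), Pow(Add(7, -196), -1)) = Mul(67, Pow(-189, -1)) = Mul(67, Rational(-1, 189)) = Rational(-67, 189)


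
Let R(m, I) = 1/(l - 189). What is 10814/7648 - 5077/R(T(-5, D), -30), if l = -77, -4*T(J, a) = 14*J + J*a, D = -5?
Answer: 5164248575/3824 ≈ 1.3505e+6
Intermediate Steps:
T(J, a) = -7*J/2 - J*a/4 (T(J, a) = -(14*J + J*a)/4 = -7*J/2 - J*a/4)
R(m, I) = -1/266 (R(m, I) = 1/(-77 - 189) = 1/(-266) = -1/266)
10814/7648 - 5077/R(T(-5, D), -30) = 10814/7648 - 5077/(-1/266) = 10814*(1/7648) - 5077*(-266) = 5407/3824 + 1350482 = 5164248575/3824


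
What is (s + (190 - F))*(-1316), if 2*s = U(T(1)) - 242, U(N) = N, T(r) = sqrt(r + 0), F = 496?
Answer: 561274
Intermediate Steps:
T(r) = sqrt(r)
s = -241/2 (s = (sqrt(1) - 242)/2 = (1 - 242)/2 = (1/2)*(-241) = -241/2 ≈ -120.50)
(s + (190 - F))*(-1316) = (-241/2 + (190 - 1*496))*(-1316) = (-241/2 + (190 - 496))*(-1316) = (-241/2 - 306)*(-1316) = -853/2*(-1316) = 561274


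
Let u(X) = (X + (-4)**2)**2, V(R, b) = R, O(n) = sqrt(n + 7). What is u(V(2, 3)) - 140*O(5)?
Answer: 324 - 280*sqrt(3) ≈ -160.97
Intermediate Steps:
O(n) = sqrt(7 + n)
u(X) = (16 + X)**2 (u(X) = (X + 16)**2 = (16 + X)**2)
u(V(2, 3)) - 140*O(5) = (16 + 2)**2 - 140*sqrt(7 + 5) = 18**2 - 280*sqrt(3) = 324 - 280*sqrt(3)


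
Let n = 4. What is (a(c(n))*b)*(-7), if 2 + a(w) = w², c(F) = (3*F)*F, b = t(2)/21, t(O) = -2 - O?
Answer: 9208/3 ≈ 3069.3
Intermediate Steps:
b = -4/21 (b = (-2 - 1*2)/21 = (-2 - 2)*(1/21) = -4*1/21 = -4/21 ≈ -0.19048)
c(F) = 3*F²
a(w) = -2 + w²
(a(c(n))*b)*(-7) = ((-2 + (3*4²)²)*(-4/21))*(-7) = ((-2 + (3*16)²)*(-4/21))*(-7) = ((-2 + 48²)*(-4/21))*(-7) = ((-2 + 2304)*(-4/21))*(-7) = (2302*(-4/21))*(-7) = -9208/21*(-7) = 9208/3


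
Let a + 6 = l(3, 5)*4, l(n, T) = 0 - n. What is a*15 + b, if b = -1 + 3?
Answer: -268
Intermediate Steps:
l(n, T) = -n
b = 2
a = -18 (a = -6 - 1*3*4 = -6 - 3*4 = -6 - 12 = -18)
a*15 + b = -18*15 + 2 = -270 + 2 = -268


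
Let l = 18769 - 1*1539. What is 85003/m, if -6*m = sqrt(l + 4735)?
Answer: -510018*sqrt(21965)/21965 ≈ -3441.3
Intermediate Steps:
l = 17230 (l = 18769 - 1539 = 17230)
m = -sqrt(21965)/6 (m = -sqrt(17230 + 4735)/6 = -sqrt(21965)/6 ≈ -24.701)
85003/m = 85003/((-sqrt(21965)/6)) = 85003*(-6*sqrt(21965)/21965) = -510018*sqrt(21965)/21965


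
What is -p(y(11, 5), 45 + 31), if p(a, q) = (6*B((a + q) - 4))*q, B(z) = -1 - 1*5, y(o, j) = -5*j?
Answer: 2736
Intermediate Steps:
B(z) = -6 (B(z) = -1 - 5 = -6)
p(a, q) = -36*q (p(a, q) = (6*(-6))*q = -36*q)
-p(y(11, 5), 45 + 31) = -(-36)*(45 + 31) = -(-36)*76 = -1*(-2736) = 2736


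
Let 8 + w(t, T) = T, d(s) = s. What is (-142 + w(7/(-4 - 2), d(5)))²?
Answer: 21025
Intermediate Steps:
w(t, T) = -8 + T
(-142 + w(7/(-4 - 2), d(5)))² = (-142 + (-8 + 5))² = (-142 - 3)² = (-145)² = 21025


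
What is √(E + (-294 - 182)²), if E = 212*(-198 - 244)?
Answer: 2*√33218 ≈ 364.52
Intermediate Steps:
E = -93704 (E = 212*(-442) = -93704)
√(E + (-294 - 182)²) = √(-93704 + (-294 - 182)²) = √(-93704 + (-476)²) = √(-93704 + 226576) = √132872 = 2*√33218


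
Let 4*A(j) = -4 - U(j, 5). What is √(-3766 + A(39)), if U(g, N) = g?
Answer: I*√15107/2 ≈ 61.455*I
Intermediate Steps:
A(j) = -1 - j/4 (A(j) = (-4 - j)/4 = -1 - j/4)
√(-3766 + A(39)) = √(-3766 + (-1 - ¼*39)) = √(-3766 + (-1 - 39/4)) = √(-3766 - 43/4) = √(-15107/4) = I*√15107/2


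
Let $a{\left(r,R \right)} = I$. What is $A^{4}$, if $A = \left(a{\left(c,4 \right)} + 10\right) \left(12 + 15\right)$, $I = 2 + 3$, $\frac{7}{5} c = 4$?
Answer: $26904200625$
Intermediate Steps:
$c = \frac{20}{7}$ ($c = \frac{5}{7} \cdot 4 = \frac{20}{7} \approx 2.8571$)
$I = 5$
$a{\left(r,R \right)} = 5$
$A = 405$ ($A = \left(5 + 10\right) \left(12 + 15\right) = 15 \cdot 27 = 405$)
$A^{4} = 405^{4} = 26904200625$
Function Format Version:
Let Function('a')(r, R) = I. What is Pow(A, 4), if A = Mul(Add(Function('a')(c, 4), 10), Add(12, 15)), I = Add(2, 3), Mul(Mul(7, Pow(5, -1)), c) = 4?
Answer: 26904200625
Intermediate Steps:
c = Rational(20, 7) (c = Mul(Rational(5, 7), 4) = Rational(20, 7) ≈ 2.8571)
I = 5
Function('a')(r, R) = 5
A = 405 (A = Mul(Add(5, 10), Add(12, 15)) = Mul(15, 27) = 405)
Pow(A, 4) = Pow(405, 4) = 26904200625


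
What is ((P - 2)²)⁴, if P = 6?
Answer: 65536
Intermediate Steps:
((P - 2)²)⁴ = ((6 - 2)²)⁴ = (4²)⁴ = 16⁴ = 65536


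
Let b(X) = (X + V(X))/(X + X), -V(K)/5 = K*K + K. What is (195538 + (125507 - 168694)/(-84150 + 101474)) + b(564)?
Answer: 3362995637/17324 ≈ 1.9412e+5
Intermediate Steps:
V(K) = -5*K - 5*K² (V(K) = -5*(K*K + K) = -5*(K² + K) = -5*(K + K²) = -5*K - 5*K²)
b(X) = (X - 5*X*(1 + X))/(2*X) (b(X) = (X - 5*X*(1 + X))/(X + X) = (X - 5*X*(1 + X))/((2*X)) = (X - 5*X*(1 + X))*(1/(2*X)) = (X - 5*X*(1 + X))/(2*X))
(195538 + (125507 - 168694)/(-84150 + 101474)) + b(564) = (195538 + (125507 - 168694)/(-84150 + 101474)) + (-2 - 5/2*564) = (195538 - 43187/17324) + (-2 - 1410) = (195538 - 43187*1/17324) - 1412 = (195538 - 43187/17324) - 1412 = 3387457125/17324 - 1412 = 3362995637/17324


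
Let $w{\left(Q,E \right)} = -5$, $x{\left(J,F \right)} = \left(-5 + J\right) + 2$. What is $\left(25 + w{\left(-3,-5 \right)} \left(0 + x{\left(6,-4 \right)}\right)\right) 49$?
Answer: $490$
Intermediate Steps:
$x{\left(J,F \right)} = -3 + J$
$\left(25 + w{\left(-3,-5 \right)} \left(0 + x{\left(6,-4 \right)}\right)\right) 49 = \left(25 - 5 \left(0 + \left(-3 + 6\right)\right)\right) 49 = \left(25 - 5 \left(0 + 3\right)\right) 49 = \left(25 - 15\right) 49 = 10 \cdot 49 = 490$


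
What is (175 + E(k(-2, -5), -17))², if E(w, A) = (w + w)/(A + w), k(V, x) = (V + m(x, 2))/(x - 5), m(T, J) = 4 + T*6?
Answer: 153685609/5041 ≈ 30487.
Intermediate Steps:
m(T, J) = 4 + 6*T
k(V, x) = (4 + V + 6*x)/(-5 + x) (k(V, x) = (V + (4 + 6*x))/(x - 5) = (4 + V + 6*x)/(-5 + x))
E(w, A) = 2*w/(A + w) (E(w, A) = (2*w)/(A + w) = 2*w/(A + w))
(175 + E(k(-2, -5), -17))² = (175 + 2*((4 - 2 + 6*(-5))/(-5 - 5))/(-17 + (4 - 2 + 6*(-5))/(-5 - 5)))² = (175 + 2*((4 - 2 - 30)/(-10))/(-17 + (4 - 2 - 30)/(-10)))² = (175 + 2*(-⅒*(-28))/(-17 - ⅒*(-28)))² = (175 + 2*(14/5)/(-17 + 14/5))² = (175 + 2*(14/5)/(-71/5))² = (175 + 2*(14/5)*(-5/71))² = (175 - 28/71)² = (12397/71)² = 153685609/5041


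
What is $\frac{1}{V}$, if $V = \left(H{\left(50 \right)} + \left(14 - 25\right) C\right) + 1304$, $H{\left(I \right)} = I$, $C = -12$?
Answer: $\frac{1}{1486} \approx 0.00067295$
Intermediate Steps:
$V = 1486$ ($V = \left(50 + \left(14 - 25\right) \left(-12\right)\right) + 1304 = \left(50 - -132\right) + 1304 = \left(50 + 132\right) + 1304 = 182 + 1304 = 1486$)
$\frac{1}{V} = \frac{1}{1486}$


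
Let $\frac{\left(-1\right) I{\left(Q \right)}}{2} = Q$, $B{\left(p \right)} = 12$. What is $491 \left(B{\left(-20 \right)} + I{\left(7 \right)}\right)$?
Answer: $-982$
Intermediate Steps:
$I{\left(Q \right)} = - 2 Q$
$491 \left(B{\left(-20 \right)} + I{\left(7 \right)}\right) = 491 \left(12 - 14\right) = 491 \left(-2\right) = -982$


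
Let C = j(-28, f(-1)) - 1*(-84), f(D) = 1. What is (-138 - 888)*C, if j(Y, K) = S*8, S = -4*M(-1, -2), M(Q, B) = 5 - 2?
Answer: 12312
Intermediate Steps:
M(Q, B) = 3
S = -12 (S = -4*3 = -12)
j(Y, K) = -96 (j(Y, K) = -12*8 = -96)
C = -12 (C = -96 - 1*(-84) = -96 + 84 = -12)
(-138 - 888)*C = (-138 - 888)*(-12) = -1026*(-12) = 12312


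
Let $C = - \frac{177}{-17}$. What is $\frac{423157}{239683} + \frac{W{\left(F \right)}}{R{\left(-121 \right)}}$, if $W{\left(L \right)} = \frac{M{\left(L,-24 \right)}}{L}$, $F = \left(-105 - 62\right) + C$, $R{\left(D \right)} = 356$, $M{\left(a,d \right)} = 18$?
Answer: $\frac{200470348753}{113570433988} \approx 1.7652$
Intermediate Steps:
$C = \frac{177}{17}$ ($C = \left(-177\right) \left(- \frac{1}{17}\right) = \frac{177}{17} \approx 10.412$)
$F = - \frac{2662}{17}$ ($F = \left(-105 - 62\right) + \frac{177}{17} = -167 + \frac{177}{17} = - \frac{2662}{17} \approx -156.59$)
$W{\left(L \right)} = \frac{18}{L}$
$\frac{423157}{239683} + \frac{W{\left(F \right)}}{R{\left(-121 \right)}} = \frac{423157}{239683} + \frac{18 \frac{1}{- \frac{2662}{17}}}{356} = 423157 \cdot \frac{1}{239683} + 18 \left(- \frac{17}{2662}\right) \frac{1}{356} = \frac{423157}{239683} - \frac{153}{473836} = \frac{200470348753}{113570433988}$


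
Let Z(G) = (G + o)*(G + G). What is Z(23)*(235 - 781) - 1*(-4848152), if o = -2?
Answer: 4320716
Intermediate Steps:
Z(G) = 2*G*(-2 + G) (Z(G) = (G - 2)*(G + G) = (-2 + G)*(2*G) = 2*G*(-2 + G))
Z(23)*(235 - 781) - 1*(-4848152) = (2*23*(-2 + 23))*(235 - 781) - 1*(-4848152) = (2*23*21)*(-546) + 4848152 = 966*(-546) + 4848152 = -527436 + 4848152 = 4320716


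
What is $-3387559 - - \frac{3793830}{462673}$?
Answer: $- \frac{1567328291377}{462673} \approx -3.3876 \cdot 10^{6}$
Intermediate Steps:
$-3387559 - - \frac{3793830}{462673} = -3387559 + \frac{3793830}{462673} = - \frac{1567328291377}{462673}$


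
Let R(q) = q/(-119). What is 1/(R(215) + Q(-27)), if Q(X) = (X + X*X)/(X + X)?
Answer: -119/1762 ≈ -0.067537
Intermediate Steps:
R(q) = -q/119 (R(q) = q*(-1/119) = -q/119)
Q(X) = (X + X²)/(2*X) (Q(X) = (X + X²)/((2*X)) = (X + X²)*(1/(2*X)) = (X + X²)/(2*X))
1/(R(215) + Q(-27)) = 1/(-1/119*215 + (½ + (½)*(-27))) = 1/(-215/119 + (½ - 27/2)) = 1/(-215/119 - 13) = 1/(-1762/119) = -119/1762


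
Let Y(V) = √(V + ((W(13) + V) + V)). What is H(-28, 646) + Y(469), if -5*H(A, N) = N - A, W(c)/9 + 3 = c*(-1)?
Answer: -674/5 + √1263 ≈ -99.261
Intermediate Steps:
W(c) = -27 - 9*c (W(c) = -27 + 9*(c*(-1)) = -27 + 9*(-c) = -27 - 9*c)
H(A, N) = -N/5 + A/5 (H(A, N) = -(N - A)/5 = -N/5 + A/5)
Y(V) = √(-144 + 3*V) (Y(V) = √(V + (((-27 - 9*13) + V) + V)) = √(V + (((-27 - 117) + V) + V)) = √(V + ((-144 + V) + V)) = √(V + (-144 + 2*V)) = √(-144 + 3*V))
H(-28, 646) + Y(469) = (-⅕*646 + (⅕)*(-28)) + √(-144 + 3*469) = (-646/5 - 28/5) + √(-144 + 1407) = -674/5 + √1263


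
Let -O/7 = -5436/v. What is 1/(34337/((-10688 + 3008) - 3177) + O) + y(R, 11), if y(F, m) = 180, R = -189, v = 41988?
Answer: 15391182237/85717616 ≈ 179.56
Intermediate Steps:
O = 3171/3499 (O = -(-38052)/41988 = -7*(-453/3499) = 3171/3499 ≈ 0.90626)
1/(34337/((-10688 + 3008) - 3177) + O) + y(R, 11) = 1/(34337/((-10688 + 3008) - 3177) + 3171/3499) + 180 = 1/(34337/(-7680 - 3177) + 3171/3499) + 180 = 1/(34337/(-10857) + 3171/3499) + 180 = 1/(34337*(-1/10857) + 3171/3499) + 180 = 1/(-34337/10857 + 3171/3499) + 180 = 1/(-85717616/37988643) + 180 = -37988643/85717616 + 180 = 15391182237/85717616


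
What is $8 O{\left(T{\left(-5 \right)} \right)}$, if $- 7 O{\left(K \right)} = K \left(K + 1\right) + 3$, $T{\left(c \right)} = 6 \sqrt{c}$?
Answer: $\frac{1416}{7} - \frac{48 i \sqrt{5}}{7} \approx 202.29 - 15.333 i$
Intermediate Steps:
$O{\left(K \right)} = - \frac{3}{7} - \frac{K \left(1 + K\right)}{7}$ ($O{\left(K \right)} = - \frac{K \left(K + 1\right) + 3}{7} = - \frac{K \left(1 + K\right) + 3}{7} = - \frac{3 + K \left(1 + K\right)}{7} = - \frac{3}{7} - \frac{K \left(1 + K\right)}{7}$)
$8 O{\left(T{\left(-5 \right)} \right)} = 8 \left(- \frac{3}{7} - \frac{6 \sqrt{-5}}{7} - \frac{\left(6 \sqrt{-5}\right)^{2}}{7}\right) = 8 \left(- \frac{3}{7} - \frac{6 i \sqrt{5}}{7} - \frac{\left(6 i \sqrt{5}\right)^{2}}{7}\right) = 8 \left(- \frac{3}{7} - \frac{6 i \sqrt{5}}{7} - - \frac{180}{7}\right) = 8 \left(- \frac{3}{7} - \frac{6 i \sqrt{5}}{7} + \frac{180}{7}\right) = 8 \left(\frac{177}{7} - \frac{6 i \sqrt{5}}{7}\right) = \frac{1416}{7} - \frac{48 i \sqrt{5}}{7}$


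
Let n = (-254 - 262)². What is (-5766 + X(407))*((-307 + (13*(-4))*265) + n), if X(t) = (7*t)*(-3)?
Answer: -3609294897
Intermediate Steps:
X(t) = -21*t
n = 266256 (n = (-516)² = 266256)
(-5766 + X(407))*((-307 + (13*(-4))*265) + n) = (-5766 - 21*407)*((-307 + (13*(-4))*265) + 266256) = (-5766 - 8547)*((-307 - 52*265) + 266256) = -14313*((-307 - 13780) + 266256) = -14313*(-14087 + 266256) = -14313*252169 = -3609294897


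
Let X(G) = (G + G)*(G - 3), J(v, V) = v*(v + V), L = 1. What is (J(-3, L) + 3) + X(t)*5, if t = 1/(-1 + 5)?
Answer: 17/8 ≈ 2.1250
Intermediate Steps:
J(v, V) = v*(V + v)
t = ¼ (t = 1/4 = ¼ ≈ 0.25000)
X(G) = 2*G*(-3 + G) (X(G) = (2*G)*(-3 + G) = 2*G*(-3 + G))
(J(-3, L) + 3) + X(t)*5 = (-3*(1 - 3) + 3) + (2*(¼)*(-3 + ¼))*5 = (-3*(-2) + 3) + (2*(¼)*(-11/4))*5 = (6 + 3) - 11/8*5 = 9 - 55/8 = 17/8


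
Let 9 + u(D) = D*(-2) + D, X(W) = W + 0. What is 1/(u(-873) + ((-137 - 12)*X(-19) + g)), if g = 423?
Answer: 1/4118 ≈ 0.00024284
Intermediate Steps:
X(W) = W
u(D) = -9 - D (u(D) = -9 + (D*(-2) + D) = -9 + (-2*D + D) = -9 - D)
1/(u(-873) + ((-137 - 12)*X(-19) + g)) = 1/((-9 - 1*(-873)) + ((-137 - 12)*(-19) + 423)) = 1/((-9 + 873) + (-149*(-19) + 423)) = 1/(864 + (2831 + 423)) = 1/(864 + 3254) = 1/4118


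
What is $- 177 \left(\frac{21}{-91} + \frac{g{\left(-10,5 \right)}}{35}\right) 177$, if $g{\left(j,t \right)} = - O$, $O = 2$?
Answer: $\frac{4104099}{455} \approx 9020.0$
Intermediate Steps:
$g{\left(j,t \right)} = -2$ ($g{\left(j,t \right)} = \left(-1\right) 2 = -2$)
$- 177 \left(\frac{21}{-91} + \frac{g{\left(-10,5 \right)}}{35}\right) 177 = - 177 \left(\frac{21}{-91} - \frac{2}{35}\right) 177 = - 177 \left(21 \left(- \frac{1}{91}\right) - \frac{2}{35}\right) 177 = - 177 \left(- \frac{3}{13} - \frac{2}{35}\right) 177 = \left(-177\right) \left(- \frac{131}{455}\right) 177 = \frac{23187}{455} \cdot 177 = \frac{4104099}{455}$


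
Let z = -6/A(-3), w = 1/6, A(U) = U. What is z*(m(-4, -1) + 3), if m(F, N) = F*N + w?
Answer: 43/3 ≈ 14.333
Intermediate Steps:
w = 1/6 ≈ 0.16667
m(F, N) = 1/6 + F*N (m(F, N) = F*N + 1/6 = 1/6 + F*N)
z = 2 (z = -6/(-3) = -6*(-1/3) = 2)
z*(m(-4, -1) + 3) = 2*((1/6 - 4*(-1)) + 3) = 2*((1/6 + 4) + 3) = 2*(25/6 + 3) = 2*(43/6) = 43/3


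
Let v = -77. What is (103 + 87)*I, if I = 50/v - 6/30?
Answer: -12426/77 ≈ -161.38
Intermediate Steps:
I = -327/385 (I = 50/(-77) - 6/30 = 50*(-1/77) - 6*1/30 = -50/77 - ⅕ = -327/385 ≈ -0.84935)
(103 + 87)*I = (103 + 87)*(-327/385) = 190*(-327/385) = -12426/77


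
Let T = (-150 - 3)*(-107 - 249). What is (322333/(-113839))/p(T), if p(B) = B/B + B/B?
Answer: -29303/20698 ≈ -1.4157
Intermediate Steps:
T = 54468 (T = -153*(-356) = 54468)
p(B) = 2 (p(B) = 1 + 1 = 2)
(322333/(-113839))/p(T) = (322333/(-113839))/2 = (322333*(-1/113839))*(½) = -29303/10349*½ = -29303/20698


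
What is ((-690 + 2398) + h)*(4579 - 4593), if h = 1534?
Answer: -45388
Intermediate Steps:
((-690 + 2398) + h)*(4579 - 4593) = ((-690 + 2398) + 1534)*(4579 - 4593) = (1708 + 1534)*(-14) = 3242*(-14) = -45388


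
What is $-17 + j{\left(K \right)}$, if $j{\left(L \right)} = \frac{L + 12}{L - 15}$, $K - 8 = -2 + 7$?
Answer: $- \frac{59}{2} \approx -29.5$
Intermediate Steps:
$K = 13$ ($K = 8 + \left(-2 + 7\right) = 8 + 5 = 13$)
$j{\left(L \right)} = \frac{12 + L}{-15 + L}$
$-17 + j{\left(K \right)} = -17 + \frac{12 + 13}{-15 + 13} = -17 + \frac{1}{-2} \cdot 25 = -17 - \frac{25}{2} = - \frac{59}{2}$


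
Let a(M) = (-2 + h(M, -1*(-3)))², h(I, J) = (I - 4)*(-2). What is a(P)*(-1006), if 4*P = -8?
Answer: -100600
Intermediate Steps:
P = -2 (P = (¼)*(-8) = -2)
h(I, J) = 8 - 2*I (h(I, J) = (-4 + I)*(-2) = 8 - 2*I)
a(M) = (6 - 2*M)² (a(M) = (-2 + (8 - 2*M))² = (6 - 2*M)²)
a(P)*(-1006) = (4*(-3 - 2)²)*(-1006) = (4*(-5)²)*(-1006) = (4*25)*(-1006) = 100*(-1006) = -100600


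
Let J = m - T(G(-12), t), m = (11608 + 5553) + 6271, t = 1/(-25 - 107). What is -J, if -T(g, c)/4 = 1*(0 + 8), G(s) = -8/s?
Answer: -23464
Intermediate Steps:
t = -1/132 (t = 1/(-132) = -1/132 ≈ -0.0075758)
m = 23432 (m = 17161 + 6271 = 23432)
T(g, c) = -32 (T(g, c) = -4*(0 + 8) = -4*8 = -32)
J = 23464 (J = 23432 - 1*(-32) = 23432 + 32 = 23464)
-J = -1*23464 = -23464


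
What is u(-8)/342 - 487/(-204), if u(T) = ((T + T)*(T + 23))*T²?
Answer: -164827/3876 ≈ -42.525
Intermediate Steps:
u(T) = 2*T³*(23 + T) (u(T) = ((2*T)*(23 + T))*T² = (2*T*(23 + T))*T² = 2*T³*(23 + T))
u(-8)/342 - 487/(-204) = (2*(-8)³*(23 - 8))/342 - 487/(-204) = (2*(-512)*15)*(1/342) - 487*(-1/204) = -15360*1/342 + 487/204 = -2560/57 + 487/204 = -164827/3876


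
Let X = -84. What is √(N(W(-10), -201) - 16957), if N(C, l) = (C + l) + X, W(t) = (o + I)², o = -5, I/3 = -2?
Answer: I*√17121 ≈ 130.85*I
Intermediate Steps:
I = -6 (I = 3*(-2) = -6)
W(t) = 121 (W(t) = (-5 - 6)² = (-11)² = 121)
N(C, l) = -84 + C + l (N(C, l) = (C + l) - 84 = -84 + C + l)
√(N(W(-10), -201) - 16957) = √((-84 + 121 - 201) - 16957) = √(-164 - 16957) = √(-17121) = I*√17121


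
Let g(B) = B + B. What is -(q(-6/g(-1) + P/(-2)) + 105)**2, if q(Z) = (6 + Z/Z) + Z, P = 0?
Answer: -13225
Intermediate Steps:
g(B) = 2*B
q(Z) = 7 + Z (q(Z) = (6 + 1) + Z = 7 + Z)
-(q(-6/g(-1) + P/(-2)) + 105)**2 = -((7 + (-6/(2*(-1)) + 0/(-2))) + 105)**2 = -((7 + (-6/(-2) + 0*(-1/2))) + 105)**2 = -((7 + (-6*(-1/2) + 0)) + 105)**2 = -((7 + (3 + 0)) + 105)**2 = -((7 + 3) + 105)**2 = -(10 + 105)**2 = -1*115**2 = -1*13225 = -13225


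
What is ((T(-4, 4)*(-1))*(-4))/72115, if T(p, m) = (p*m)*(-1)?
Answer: 64/72115 ≈ 0.00088747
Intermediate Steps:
T(p, m) = -m*p (T(p, m) = (m*p)*(-1) = -m*p)
((T(-4, 4)*(-1))*(-4))/72115 = ((-1*4*(-4)*(-1))*(-4))/72115 = ((16*(-1))*(-4))*(1/72115) = -16*(-4)*(1/72115) = 64*(1/72115) = 64/72115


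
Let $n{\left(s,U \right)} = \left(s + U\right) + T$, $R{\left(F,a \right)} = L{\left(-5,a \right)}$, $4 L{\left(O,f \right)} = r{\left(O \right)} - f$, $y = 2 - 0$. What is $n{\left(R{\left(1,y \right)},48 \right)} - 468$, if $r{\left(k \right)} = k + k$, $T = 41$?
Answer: $-382$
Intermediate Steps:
$r{\left(k \right)} = 2 k$
$y = 2$ ($y = 2 + 0 = 2$)
$L{\left(O,f \right)} = \frac{O}{2} - \frac{f}{4}$ ($L{\left(O,f \right)} = \frac{2 O - f}{4} = \frac{- f + 2 O}{4} = \frac{O}{2} - \frac{f}{4}$)
$R{\left(F,a \right)} = - \frac{5}{2} - \frac{a}{4}$ ($R{\left(F,a \right)} = \frac{1}{2} \left(-5\right) - \frac{a}{4} = - \frac{5}{2} - \frac{a}{4}$)
$n{\left(s,U \right)} = 41 + U + s$ ($n{\left(s,U \right)} = \left(s + U\right) + 41 = \left(U + s\right) + 41 = 41 + U + s$)
$n{\left(R{\left(1,y \right)},48 \right)} - 468 = \left(41 + 48 - 3\right) - 468 = 86 - 468 = -382$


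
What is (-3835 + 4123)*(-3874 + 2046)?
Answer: -526464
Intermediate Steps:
(-3835 + 4123)*(-3874 + 2046) = 288*(-1828) = -526464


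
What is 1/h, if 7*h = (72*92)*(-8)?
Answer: -7/52992 ≈ -0.00013210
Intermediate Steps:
h = -52992/7 (h = ((72*92)*(-8))/7 = (6624*(-8))/7 = (⅐)*(-52992) = -52992/7 ≈ -7570.3)
1/h = 1/(-52992/7) = -7/52992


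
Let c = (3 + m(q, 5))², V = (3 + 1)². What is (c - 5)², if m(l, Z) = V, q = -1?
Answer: 126736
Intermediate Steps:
V = 16 (V = 4² = 16)
m(l, Z) = 16
c = 361 (c = (3 + 16)² = 19² = 361)
(c - 5)² = (361 - 5)² = 356² = 126736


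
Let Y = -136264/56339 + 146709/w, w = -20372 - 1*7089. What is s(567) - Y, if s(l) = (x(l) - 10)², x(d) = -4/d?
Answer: 7666974304451557/71054822688633 ≈ 107.90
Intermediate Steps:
w = -27461 (w = -20372 - 7089 = -27461)
Y = -12007384055/1547125279 (Y = -136264/56339 + 146709/(-27461) = -136264*1/56339 + 146709*(-1/27461) = -136264/56339 - 146709/27461 = -12007384055/1547125279 ≈ -7.7611)
s(l) = (-10 - 4/l)² (s(l) = (-4/l - 10)² = (-10 - 4/l)²)
s(567) - Y = (10 + 4/567)² - 1*(-12007384055/1547125279) = (10 + 4*(1/567))² + 12007384055/1547125279 = (10 + 4/567)² + 12007384055/1547125279 = (5674/567)² + 12007384055/1547125279 = 32194276/321489 + 12007384055/1547125279 = 7666974304451557/71054822688633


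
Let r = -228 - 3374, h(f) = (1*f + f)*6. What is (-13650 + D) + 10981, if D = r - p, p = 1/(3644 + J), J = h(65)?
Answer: -27742905/4424 ≈ -6271.0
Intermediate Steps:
h(f) = 12*f (h(f) = (f + f)*6 = (2*f)*6 = 12*f)
J = 780 (J = 12*65 = 780)
r = -3602
p = 1/4424 (p = 1/(3644 + 780) = 1/4424 ≈ 0.00022604)
D = -15935249/4424 (D = -3602 - 1*1/4424 = -3602 - 1/4424 = -15935249/4424 ≈ -3602.0)
(-13650 + D) + 10981 = (-13650 - 15935249/4424) + 10981 = -76322849/4424 + 10981 = -27742905/4424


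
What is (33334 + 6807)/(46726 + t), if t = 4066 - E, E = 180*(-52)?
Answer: 40141/60152 ≈ 0.66733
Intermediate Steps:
E = -9360
t = 13426 (t = 4066 - 1*(-9360) = 4066 + 9360 = 13426)
(33334 + 6807)/(46726 + t) = (33334 + 6807)/(46726 + 13426) = 40141/60152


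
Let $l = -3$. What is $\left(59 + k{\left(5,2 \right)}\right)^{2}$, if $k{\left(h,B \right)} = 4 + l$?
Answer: $3600$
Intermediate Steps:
$k{\left(h,B \right)} = 1$ ($k{\left(h,B \right)} = 4 - 3 = 1$)
$\left(59 + k{\left(5,2 \right)}\right)^{2} = \left(59 + 1\right)^{2} = 60^{2} = 3600$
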